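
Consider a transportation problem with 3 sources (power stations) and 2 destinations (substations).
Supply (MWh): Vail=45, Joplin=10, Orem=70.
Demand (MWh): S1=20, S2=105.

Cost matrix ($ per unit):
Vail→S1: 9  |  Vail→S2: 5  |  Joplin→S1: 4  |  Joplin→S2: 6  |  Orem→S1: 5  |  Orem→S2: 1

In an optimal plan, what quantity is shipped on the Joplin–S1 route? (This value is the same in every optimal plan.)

10

The minimum-cost plan:
  Vail–S1: 10 × $9 = $90
  Vail–S2: 35 × $5 = $175
  Joplin–S1: 10 × $4 = $40
  Orem–S2: 70 × $1 = $70
Total cost = $375.
So Joplin→S1 carries 10 MWh.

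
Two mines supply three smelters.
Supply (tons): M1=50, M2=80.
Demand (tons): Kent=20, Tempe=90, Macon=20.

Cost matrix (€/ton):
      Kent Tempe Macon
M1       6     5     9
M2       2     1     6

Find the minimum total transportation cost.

An optimal shipping plan:
  M1–Kent: 20 tons
  M1–Tempe: 10 tons
  M1–Macon: 20 tons
  M2–Tempe: 80 tons
Total cost = €430.

430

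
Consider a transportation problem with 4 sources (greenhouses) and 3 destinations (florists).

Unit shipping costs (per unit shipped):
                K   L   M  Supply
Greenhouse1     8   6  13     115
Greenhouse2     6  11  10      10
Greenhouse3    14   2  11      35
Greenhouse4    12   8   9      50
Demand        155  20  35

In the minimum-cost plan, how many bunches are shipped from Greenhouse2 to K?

The minimum-cost plan:
  Greenhouse1→K: 115 × 8 = 920
  Greenhouse2→K: 10 × 6 = 60
  Greenhouse3→K: 15 × 14 = 210
  Greenhouse3→L: 20 × 2 = 40
  Greenhouse4→K: 15 × 12 = 180
  Greenhouse4→M: 35 × 9 = 315
Total cost = 1725.
So Greenhouse2→K carries 10 bunches.

10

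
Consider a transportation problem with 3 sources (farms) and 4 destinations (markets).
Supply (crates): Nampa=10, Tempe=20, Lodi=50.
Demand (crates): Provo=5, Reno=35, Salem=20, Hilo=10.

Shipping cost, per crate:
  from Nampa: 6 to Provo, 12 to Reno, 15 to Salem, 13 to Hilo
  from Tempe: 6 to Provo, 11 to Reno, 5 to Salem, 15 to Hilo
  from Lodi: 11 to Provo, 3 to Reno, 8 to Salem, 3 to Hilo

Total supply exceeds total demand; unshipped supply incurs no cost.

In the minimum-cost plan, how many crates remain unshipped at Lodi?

An optimal plan:
  Nampa–Provo: 5 crates
  Tempe–Salem: 20 crates
  Lodi–Reno: 35 crates
  Lodi–Hilo: 10 crates
Total cost = 265.
Lodi ships 45 of its 50, leaving 5.

5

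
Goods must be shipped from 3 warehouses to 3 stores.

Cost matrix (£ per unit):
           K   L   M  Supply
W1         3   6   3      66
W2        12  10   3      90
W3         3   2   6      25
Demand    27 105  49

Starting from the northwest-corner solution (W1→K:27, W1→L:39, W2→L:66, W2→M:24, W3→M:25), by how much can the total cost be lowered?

Current plan cost = 27·3 + 39·6 + 66·10 + 24·3 + 25·6 = £1197.
Optimal plan:
  W1->K: 27 × £3 = £81
  W1->L: 39 × £6 = £234
  W2->L: 41 × £10 = £410
  W2->M: 49 × £3 = £147
  W3->L: 25 × £2 = £50
Optimal cost = £922.
Saving = 1197 − 922 = £275.

275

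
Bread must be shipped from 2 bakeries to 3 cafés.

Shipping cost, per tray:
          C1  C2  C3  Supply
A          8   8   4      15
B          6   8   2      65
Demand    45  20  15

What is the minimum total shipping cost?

One minimum-cost allocation:
  A->C2: 15 × 8 = 120
  B->C1: 45 × 6 = 270
  B->C2: 5 × 8 = 40
  B->C3: 15 × 2 = 30
Total = 120 + 270 + 40 + 30 = 460.
(Supply check: A ships 15; B ships 65.)

460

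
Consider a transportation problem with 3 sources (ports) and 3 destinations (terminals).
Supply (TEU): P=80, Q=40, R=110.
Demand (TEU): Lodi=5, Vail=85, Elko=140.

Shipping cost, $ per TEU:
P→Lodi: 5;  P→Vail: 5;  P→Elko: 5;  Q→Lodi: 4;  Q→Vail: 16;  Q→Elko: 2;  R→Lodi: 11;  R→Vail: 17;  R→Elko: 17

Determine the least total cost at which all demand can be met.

2320

Optimal allocation:
  P→Elko: 80 × $5 = $400
  Q→Elko: 40 × $2 = $80
  R→Lodi: 5 × $11 = $55
  R→Vail: 85 × $17 = $1445
  R→Elko: 20 × $17 = $340
Total = 400 + 80 + 55 + 1445 + 340 = $2320.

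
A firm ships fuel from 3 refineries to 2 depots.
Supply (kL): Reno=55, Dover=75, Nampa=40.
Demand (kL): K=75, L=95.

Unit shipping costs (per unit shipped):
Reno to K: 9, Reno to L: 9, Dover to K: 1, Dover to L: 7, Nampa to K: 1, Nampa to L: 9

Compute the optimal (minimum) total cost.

850

One minimum-cost allocation:
  Reno to L: 55 × 9 = 495
  Dover to K: 35 × 1 = 35
  Dover to L: 40 × 7 = 280
  Nampa to K: 40 × 1 = 40
Total = 495 + 35 + 280 + 40 = 850.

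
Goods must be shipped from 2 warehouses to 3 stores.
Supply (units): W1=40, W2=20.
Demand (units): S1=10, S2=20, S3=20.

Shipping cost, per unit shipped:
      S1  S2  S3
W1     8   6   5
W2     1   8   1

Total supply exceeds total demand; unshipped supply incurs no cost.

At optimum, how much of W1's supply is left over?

An optimal plan:
  W1->S2: 20 × 6 = 120
  W1->S3: 10 × 5 = 50
  W2->S1: 10 × 1 = 10
  W2->S3: 10 × 1 = 10
Total cost = 190.
W1 ships 30 of its 40, leaving 10.

10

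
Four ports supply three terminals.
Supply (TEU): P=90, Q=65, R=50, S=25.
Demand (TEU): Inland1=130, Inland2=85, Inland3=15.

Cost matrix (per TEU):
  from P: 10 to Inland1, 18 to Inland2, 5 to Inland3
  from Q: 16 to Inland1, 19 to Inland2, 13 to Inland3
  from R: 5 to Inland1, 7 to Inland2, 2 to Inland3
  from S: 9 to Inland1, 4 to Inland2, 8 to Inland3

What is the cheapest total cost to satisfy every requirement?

2345

One minimum-cost allocation:
  P→Inland1: 75 × 10 = 750
  P→Inland3: 15 × 5 = 75
  Q→Inland1: 55 × 16 = 880
  Q→Inland2: 10 × 19 = 190
  R→Inland2: 50 × 7 = 350
  S→Inland2: 25 × 4 = 100
Total = 750 + 75 + 880 + 190 + 350 + 100 = 2345.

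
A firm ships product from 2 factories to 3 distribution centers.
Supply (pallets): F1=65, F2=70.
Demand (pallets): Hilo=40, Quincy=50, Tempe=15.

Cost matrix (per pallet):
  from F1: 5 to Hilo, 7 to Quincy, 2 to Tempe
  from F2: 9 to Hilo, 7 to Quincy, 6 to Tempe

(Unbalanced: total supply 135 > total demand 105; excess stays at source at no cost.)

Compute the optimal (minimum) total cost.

A cheapest plan:
  F1->Hilo: 40 × 5 = 200
  F1->Quincy: 10 × 7 = 70
  F1->Tempe: 15 × 2 = 30
  F2->Quincy: 40 × 7 = 280
Total = 200 + 70 + 30 + 280 = 580.
(Supply check: F1 ships 65; F2 ships 40.)

580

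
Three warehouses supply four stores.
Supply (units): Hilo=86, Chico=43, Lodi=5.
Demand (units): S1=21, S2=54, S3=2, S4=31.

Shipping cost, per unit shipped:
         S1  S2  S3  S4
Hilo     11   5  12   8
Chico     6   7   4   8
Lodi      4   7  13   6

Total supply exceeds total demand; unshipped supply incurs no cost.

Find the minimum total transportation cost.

642

Optimal allocation:
  Hilo→S2: 54 × 5 = 270
  Hilo→S4: 26 × 8 = 208
  Chico→S1: 21 × 6 = 126
  Chico→S3: 2 × 4 = 8
  Lodi→S4: 5 × 6 = 30
Total = 270 + 208 + 126 + 8 + 30 = 642.
(Supply check: Hilo ships 80; Chico ships 23; Lodi ships 5.)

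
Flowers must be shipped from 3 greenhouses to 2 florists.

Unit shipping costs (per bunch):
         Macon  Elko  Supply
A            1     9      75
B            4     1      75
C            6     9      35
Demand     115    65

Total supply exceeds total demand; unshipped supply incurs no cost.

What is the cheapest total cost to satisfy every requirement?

360

A cheapest plan:
  A–Macon: 75 bunches
  B–Macon: 10 bunches
  B–Elko: 65 bunches
  C–Macon: 30 bunches
Total cost = 360.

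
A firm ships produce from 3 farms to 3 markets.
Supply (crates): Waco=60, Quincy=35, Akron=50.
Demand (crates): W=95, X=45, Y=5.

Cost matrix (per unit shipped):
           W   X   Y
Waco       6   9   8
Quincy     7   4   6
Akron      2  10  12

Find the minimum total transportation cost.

640

An optimal shipping plan:
  Waco–W: 45 × 6 = 270
  Waco–X: 10 × 9 = 90
  Waco–Y: 5 × 8 = 40
  Quincy–X: 35 × 4 = 140
  Akron–W: 50 × 2 = 100
Total = 270 + 90 + 40 + 140 + 100 = 640.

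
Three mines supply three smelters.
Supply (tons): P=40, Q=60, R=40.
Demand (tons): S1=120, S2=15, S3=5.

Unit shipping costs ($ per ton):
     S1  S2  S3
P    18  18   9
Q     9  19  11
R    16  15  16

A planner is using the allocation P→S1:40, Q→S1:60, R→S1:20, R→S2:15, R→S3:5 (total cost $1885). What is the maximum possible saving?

Current plan cost = 40·18 + 60·9 + 20·16 + 15·15 + 5·16 = $1885.
Optimal plan:
  P–S1: 35 × $18 = $630
  P–S3: 5 × $9 = $45
  Q–S1: 60 × $9 = $540
  R–S1: 25 × $16 = $400
  R–S2: 15 × $15 = $225
Optimal cost = $1840.
Saving = 1885 − 1840 = $45.

45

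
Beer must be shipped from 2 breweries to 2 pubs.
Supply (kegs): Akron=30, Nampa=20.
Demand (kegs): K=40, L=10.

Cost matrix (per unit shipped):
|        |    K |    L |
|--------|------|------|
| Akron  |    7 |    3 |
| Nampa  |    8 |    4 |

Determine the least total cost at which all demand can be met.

330

An optimal shipping plan:
  Akron->K: 20 × 7 = 140
  Akron->L: 10 × 3 = 30
  Nampa->K: 20 × 8 = 160
Total = 140 + 30 + 160 = 330.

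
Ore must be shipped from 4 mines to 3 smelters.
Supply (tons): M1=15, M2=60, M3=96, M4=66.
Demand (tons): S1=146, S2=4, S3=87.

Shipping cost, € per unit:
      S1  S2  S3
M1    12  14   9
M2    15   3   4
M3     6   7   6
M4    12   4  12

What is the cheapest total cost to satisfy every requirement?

One minimum-cost allocation:
  M1 to S3: 15 × €9 = €135
  M2 to S3: 60 × €4 = €240
  M3 to S1: 96 × €6 = €576
  M4 to S1: 50 × €12 = €600
  M4 to S2: 4 × €4 = €16
  M4 to S3: 12 × €12 = €144
Total = 135 + 240 + 576 + 600 + 16 + 144 = €1711.
(Supply check: M1 ships 15; M2 ships 60; M3 ships 96; M4 ships 66.)

1711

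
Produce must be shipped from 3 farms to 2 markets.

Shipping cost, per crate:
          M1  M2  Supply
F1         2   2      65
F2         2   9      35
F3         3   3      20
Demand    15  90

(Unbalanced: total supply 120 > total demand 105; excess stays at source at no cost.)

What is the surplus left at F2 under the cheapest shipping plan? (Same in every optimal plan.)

15

Minimum-cost shipments:
  F1→M2: 65 × 2 = 130
  F2→M1: 15 × 2 = 30
  F2→M2: 5 × 9 = 45
  F3→M2: 20 × 3 = 60
Total cost = 265.
F2 ships 20 of its 35, leaving 15.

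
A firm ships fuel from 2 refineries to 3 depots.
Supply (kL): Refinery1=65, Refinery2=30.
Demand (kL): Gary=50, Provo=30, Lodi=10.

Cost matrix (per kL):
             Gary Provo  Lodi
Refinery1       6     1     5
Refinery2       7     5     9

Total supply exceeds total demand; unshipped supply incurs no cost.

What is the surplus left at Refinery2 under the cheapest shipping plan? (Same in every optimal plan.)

An optimal plan:
  Refinery1–Gary: 25 kL
  Refinery1–Provo: 30 kL
  Refinery1–Lodi: 10 kL
  Refinery2–Gary: 25 kL
Total cost = 405.
Refinery2 ships 25 of its 30, leaving 5.

5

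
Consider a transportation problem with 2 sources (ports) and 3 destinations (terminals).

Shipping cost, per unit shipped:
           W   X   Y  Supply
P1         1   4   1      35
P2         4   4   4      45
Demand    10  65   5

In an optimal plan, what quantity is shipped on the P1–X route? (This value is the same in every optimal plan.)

Solving gives:
  P1→W: 10 × 1 = 10
  P1→X: 20 × 4 = 80
  P1→Y: 5 × 1 = 5
  P2→X: 45 × 4 = 180
Total cost = 275.
So P1→X carries 20 TEU.

20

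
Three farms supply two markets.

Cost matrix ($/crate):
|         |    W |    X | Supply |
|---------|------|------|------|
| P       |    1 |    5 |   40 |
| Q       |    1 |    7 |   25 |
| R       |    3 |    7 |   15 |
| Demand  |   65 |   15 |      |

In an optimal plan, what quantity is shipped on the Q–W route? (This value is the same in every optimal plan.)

25

Solving gives:
  P->W: 25 × $1 = $25
  P->X: 15 × $5 = $75
  Q->W: 25 × $1 = $25
  R->W: 15 × $3 = $45
Total cost = $170.
So Q→W carries 25 crates.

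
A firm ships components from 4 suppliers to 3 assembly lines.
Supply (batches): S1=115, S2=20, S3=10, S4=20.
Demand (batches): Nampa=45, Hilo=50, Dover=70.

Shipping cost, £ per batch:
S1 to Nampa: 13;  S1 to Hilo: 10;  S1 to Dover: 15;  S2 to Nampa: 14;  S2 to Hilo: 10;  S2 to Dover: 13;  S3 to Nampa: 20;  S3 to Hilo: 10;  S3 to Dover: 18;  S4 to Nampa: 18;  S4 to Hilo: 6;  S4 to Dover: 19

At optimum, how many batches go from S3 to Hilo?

Optimal shipments:
  S1 to Nampa: 45 × £13 = £585
  S1 to Hilo: 20 × £10 = £200
  S1 to Dover: 50 × £15 = £750
  S2 to Dover: 20 × £13 = £260
  S3 to Hilo: 10 × £10 = £100
  S4 to Hilo: 20 × £6 = £120
Total cost = £2015.
So S3→Hilo carries 10 batches.

10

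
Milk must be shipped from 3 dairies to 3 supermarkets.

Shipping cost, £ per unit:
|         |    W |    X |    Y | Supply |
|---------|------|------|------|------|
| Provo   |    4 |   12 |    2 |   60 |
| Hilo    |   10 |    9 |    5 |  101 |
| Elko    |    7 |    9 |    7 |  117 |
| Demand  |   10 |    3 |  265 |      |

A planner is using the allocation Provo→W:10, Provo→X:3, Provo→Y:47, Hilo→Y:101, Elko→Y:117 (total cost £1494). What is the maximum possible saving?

44

Current plan cost = 10·4 + 3·12 + 47·2 + 101·5 + 117·7 = £1494.
Optimal plan:
  Provo->Y: 60 crates
  Hilo->Y: 101 crates
  Elko->W: 10 crates
  Elko->X: 3 crates
  Elko->Y: 104 crates
Optimal cost = £1450.
Saving = 1494 − 1450 = £44.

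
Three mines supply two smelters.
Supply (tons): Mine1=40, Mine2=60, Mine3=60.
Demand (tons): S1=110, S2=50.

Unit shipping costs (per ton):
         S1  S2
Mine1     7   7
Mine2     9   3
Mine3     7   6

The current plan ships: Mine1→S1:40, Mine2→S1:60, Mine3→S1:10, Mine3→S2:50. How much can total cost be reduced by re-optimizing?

Current plan cost = 40·7 + 60·9 + 10·7 + 50·6 = 1190.
Optimal plan:
  Mine1->S1: 40 × 7 = 280
  Mine2->S1: 10 × 9 = 90
  Mine2->S2: 50 × 3 = 150
  Mine3->S1: 60 × 7 = 420
Optimal cost = 940.
Saving = 1190 − 940 = 250.

250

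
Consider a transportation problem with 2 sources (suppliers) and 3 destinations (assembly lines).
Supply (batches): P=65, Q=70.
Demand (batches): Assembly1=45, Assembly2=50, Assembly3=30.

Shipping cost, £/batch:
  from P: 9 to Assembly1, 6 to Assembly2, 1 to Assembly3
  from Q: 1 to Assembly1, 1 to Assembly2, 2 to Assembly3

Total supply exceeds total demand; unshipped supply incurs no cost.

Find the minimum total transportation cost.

250

One minimum-cost allocation:
  P→Assembly2: 25 × £6 = £150
  P→Assembly3: 30 × £1 = £30
  Q→Assembly1: 45 × £1 = £45
  Q→Assembly2: 25 × £1 = £25
Total = 150 + 30 + 45 + 25 = £250.
(Supply check: P ships 55; Q ships 70.)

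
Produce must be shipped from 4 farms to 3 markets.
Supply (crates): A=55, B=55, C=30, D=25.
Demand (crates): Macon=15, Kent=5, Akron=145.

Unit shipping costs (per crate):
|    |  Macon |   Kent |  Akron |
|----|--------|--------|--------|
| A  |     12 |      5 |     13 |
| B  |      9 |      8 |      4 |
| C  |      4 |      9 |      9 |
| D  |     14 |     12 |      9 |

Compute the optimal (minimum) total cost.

1315

Optimal allocation:
  A–Kent: 5 × 5 = 25
  A–Akron: 50 × 13 = 650
  B–Akron: 55 × 4 = 220
  C–Macon: 15 × 4 = 60
  C–Akron: 15 × 9 = 135
  D–Akron: 25 × 9 = 225
Total = 25 + 650 + 220 + 60 + 135 + 225 = 1315.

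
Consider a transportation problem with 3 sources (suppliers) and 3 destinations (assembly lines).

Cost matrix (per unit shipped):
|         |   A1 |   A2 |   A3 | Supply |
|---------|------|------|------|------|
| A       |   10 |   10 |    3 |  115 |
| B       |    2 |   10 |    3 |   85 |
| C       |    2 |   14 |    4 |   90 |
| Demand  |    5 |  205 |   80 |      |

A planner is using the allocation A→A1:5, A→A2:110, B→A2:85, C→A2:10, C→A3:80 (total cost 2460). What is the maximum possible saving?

60

Current plan cost = 5·10 + 110·10 + 85·10 + 10·14 + 80·4 = 2460.
Optimal plan:
  A->A2: 115 × 10 = 1150
  B->A2: 85 × 10 = 850
  C->A1: 5 × 2 = 10
  C->A2: 5 × 14 = 70
  C->A3: 80 × 4 = 320
Optimal cost = 2400.
Saving = 2460 − 2400 = 60.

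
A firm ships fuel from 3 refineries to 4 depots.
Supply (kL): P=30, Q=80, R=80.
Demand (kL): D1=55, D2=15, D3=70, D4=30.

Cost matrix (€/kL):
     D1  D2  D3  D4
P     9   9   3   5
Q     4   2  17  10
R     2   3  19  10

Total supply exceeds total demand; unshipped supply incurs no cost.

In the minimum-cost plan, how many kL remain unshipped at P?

0

Minimum-cost shipments:
  P–D3: 30 × €3 = €90
  Q–D2: 15 × €2 = €30
  Q–D3: 40 × €17 = €680
  Q–D4: 5 × €10 = €50
  R–D1: 55 × €2 = €110
  R–D4: 25 × €10 = €250
Total cost = €1210.
P ships 30 of its 30, leaving 0.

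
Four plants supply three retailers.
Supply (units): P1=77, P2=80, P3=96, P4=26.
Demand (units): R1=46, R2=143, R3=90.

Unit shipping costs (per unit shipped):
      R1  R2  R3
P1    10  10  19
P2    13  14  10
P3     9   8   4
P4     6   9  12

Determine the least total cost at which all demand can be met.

An optimal shipping plan:
  P1->R2: 77 × 10 = 770
  P2->R1: 20 × 13 = 260
  P2->R2: 60 × 14 = 840
  P3->R2: 6 × 8 = 48
  P3->R3: 90 × 4 = 360
  P4->R1: 26 × 6 = 156
Total = 770 + 260 + 840 + 48 + 360 + 156 = 2434.

2434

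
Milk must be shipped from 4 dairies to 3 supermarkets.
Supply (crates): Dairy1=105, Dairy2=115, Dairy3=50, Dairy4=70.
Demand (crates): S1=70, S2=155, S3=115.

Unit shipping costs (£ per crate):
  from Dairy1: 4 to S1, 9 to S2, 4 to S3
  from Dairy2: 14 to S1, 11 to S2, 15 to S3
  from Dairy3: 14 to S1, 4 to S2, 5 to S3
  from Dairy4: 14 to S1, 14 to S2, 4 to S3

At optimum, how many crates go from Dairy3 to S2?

Optimal shipments:
  Dairy1 to S1: 70 × £4 = £280
  Dairy1 to S3: 35 × £4 = £140
  Dairy2 to S2: 115 × £11 = £1265
  Dairy3 to S2: 40 × £4 = £160
  Dairy3 to S3: 10 × £5 = £50
  Dairy4 to S3: 70 × £4 = £280
Total cost = £2175.
So Dairy3→S2 carries 40 crates.

40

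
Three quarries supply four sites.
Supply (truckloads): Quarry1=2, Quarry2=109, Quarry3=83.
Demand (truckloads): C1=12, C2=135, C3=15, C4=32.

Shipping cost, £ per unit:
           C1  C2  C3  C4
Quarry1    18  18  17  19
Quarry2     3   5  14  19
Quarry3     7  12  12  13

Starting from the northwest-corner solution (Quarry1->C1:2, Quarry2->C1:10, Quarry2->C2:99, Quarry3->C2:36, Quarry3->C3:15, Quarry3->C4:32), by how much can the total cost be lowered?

42

Current plan cost = 2·18 + 10·3 + 99·5 + 36·12 + 15·12 + 32·13 = £1589.
Optimal plan:
  Quarry1->C3: 2 × £17 = £34
  Quarry2->C2: 109 × £5 = £545
  Quarry3->C1: 12 × £7 = £84
  Quarry3->C2: 26 × £12 = £312
  Quarry3->C3: 13 × £12 = £156
  Quarry3->C4: 32 × £13 = £416
Optimal cost = £1547.
Saving = 1589 − 1547 = £42.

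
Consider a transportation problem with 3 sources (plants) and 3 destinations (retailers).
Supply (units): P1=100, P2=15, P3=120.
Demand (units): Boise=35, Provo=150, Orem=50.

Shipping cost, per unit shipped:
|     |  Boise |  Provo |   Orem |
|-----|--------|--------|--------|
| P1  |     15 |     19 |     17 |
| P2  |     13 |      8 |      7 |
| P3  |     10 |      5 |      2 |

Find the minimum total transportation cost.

An optimal shipping plan:
  P1->Boise: 35 × 15 = 525
  P1->Provo: 65 × 19 = 1235
  P2->Provo: 15 × 8 = 120
  P3->Provo: 70 × 5 = 350
  P3->Orem: 50 × 2 = 100
Total = 525 + 1235 + 120 + 350 + 100 = 2330.

2330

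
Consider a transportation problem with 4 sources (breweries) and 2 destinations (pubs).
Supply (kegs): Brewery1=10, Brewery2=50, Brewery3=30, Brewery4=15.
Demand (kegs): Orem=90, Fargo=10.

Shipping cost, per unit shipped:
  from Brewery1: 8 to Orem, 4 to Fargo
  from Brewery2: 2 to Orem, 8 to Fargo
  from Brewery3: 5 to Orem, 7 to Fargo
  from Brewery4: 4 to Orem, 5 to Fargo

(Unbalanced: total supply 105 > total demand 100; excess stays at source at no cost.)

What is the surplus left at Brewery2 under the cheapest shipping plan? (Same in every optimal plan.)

0

An optimal plan:
  Brewery1->Fargo: 10 × 4 = 40
  Brewery2->Orem: 50 × 2 = 100
  Brewery3->Orem: 25 × 5 = 125
  Brewery4->Orem: 15 × 4 = 60
Total cost = 325.
Brewery2 ships 50 of its 50, leaving 0.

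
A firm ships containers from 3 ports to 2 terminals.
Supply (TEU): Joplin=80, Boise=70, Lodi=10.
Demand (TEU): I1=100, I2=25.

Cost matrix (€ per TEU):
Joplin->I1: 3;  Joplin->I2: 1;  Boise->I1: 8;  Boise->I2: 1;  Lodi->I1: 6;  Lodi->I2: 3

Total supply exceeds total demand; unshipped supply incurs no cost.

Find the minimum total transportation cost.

Optimal allocation:
  Joplin→I1: 80 × €3 = €240
  Boise→I1: 10 × €8 = €80
  Boise→I2: 25 × €1 = €25
  Lodi→I1: 10 × €6 = €60
Total = 240 + 80 + 25 + 60 = €405.

405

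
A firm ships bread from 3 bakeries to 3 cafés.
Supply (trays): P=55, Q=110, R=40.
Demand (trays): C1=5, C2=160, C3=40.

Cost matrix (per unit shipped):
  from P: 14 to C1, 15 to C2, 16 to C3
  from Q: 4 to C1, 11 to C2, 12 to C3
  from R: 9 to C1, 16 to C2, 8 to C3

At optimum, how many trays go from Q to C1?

5

The minimum-cost plan:
  P→C2: 55 × 15 = 825
  Q→C1: 5 × 4 = 20
  Q→C2: 105 × 11 = 1155
  R→C3: 40 × 8 = 320
Total cost = 2320.
So Q→C1 carries 5 trays.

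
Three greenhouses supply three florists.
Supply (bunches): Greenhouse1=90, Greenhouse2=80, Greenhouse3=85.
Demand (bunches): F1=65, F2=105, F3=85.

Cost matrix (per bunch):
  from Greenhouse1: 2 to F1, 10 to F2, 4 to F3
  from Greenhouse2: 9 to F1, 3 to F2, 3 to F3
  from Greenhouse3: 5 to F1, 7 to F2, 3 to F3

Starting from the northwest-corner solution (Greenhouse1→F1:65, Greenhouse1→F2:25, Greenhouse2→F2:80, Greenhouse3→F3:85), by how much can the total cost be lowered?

Current plan cost = 65·2 + 25·10 + 80·3 + 85·3 = 875.
Optimal plan:
  Greenhouse1->F1: 65 × 2 = 130
  Greenhouse1->F3: 25 × 4 = 100
  Greenhouse2->F2: 80 × 3 = 240
  Greenhouse3->F2: 25 × 7 = 175
  Greenhouse3->F3: 60 × 3 = 180
Optimal cost = 825.
Saving = 875 − 825 = 50.

50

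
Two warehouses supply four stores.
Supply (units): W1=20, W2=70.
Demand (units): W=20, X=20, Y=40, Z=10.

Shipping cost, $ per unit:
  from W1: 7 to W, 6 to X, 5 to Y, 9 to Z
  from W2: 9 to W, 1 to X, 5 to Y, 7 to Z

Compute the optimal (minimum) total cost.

Optimal allocation:
  W1→W: 20 × $7 = $140
  W2→X: 20 × $1 = $20
  W2→Y: 40 × $5 = $200
  W2→Z: 10 × $7 = $70
Total = 140 + 20 + 200 + 70 = $430.
(Supply check: W1 ships 20; W2 ships 70.)

430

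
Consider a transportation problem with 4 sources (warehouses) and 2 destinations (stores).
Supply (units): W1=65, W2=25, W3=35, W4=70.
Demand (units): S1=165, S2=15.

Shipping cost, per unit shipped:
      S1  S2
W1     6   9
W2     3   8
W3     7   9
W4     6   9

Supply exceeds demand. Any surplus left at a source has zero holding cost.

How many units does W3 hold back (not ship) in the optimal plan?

15

An optimal plan:
  W1→S1: 65 × 6 = 390
  W2→S1: 25 × 3 = 75
  W3→S1: 5 × 7 = 35
  W3→S2: 15 × 9 = 135
  W4→S1: 70 × 6 = 420
Total cost = 1055.
W3 ships 20 of its 35, leaving 15.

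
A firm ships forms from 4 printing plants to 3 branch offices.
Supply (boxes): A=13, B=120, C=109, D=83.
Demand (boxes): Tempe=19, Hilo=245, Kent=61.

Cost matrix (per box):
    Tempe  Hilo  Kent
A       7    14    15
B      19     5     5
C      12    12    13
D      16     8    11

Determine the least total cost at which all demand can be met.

A cheapest plan:
  A->Tempe: 13 × 7 = 91
  B->Hilo: 59 × 5 = 295
  B->Kent: 61 × 5 = 305
  C->Tempe: 6 × 12 = 72
  C->Hilo: 103 × 12 = 1236
  D->Hilo: 83 × 8 = 664
Total = 91 + 295 + 305 + 72 + 1236 + 664 = 2663.

2663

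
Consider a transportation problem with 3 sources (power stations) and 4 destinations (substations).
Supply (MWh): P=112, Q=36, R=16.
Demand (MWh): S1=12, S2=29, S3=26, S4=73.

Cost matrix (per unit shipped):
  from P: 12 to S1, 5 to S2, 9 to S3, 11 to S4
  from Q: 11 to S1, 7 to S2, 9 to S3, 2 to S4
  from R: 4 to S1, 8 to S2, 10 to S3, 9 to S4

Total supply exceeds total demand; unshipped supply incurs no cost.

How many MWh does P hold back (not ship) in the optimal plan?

Minimum-cost shipments:
  P→S2: 29 × 5 = 145
  P→S3: 26 × 9 = 234
  P→S4: 33 × 11 = 363
  Q→S4: 36 × 2 = 72
  R→S1: 12 × 4 = 48
  R→S4: 4 × 9 = 36
Total cost = 898.
P ships 88 of its 112, leaving 24.

24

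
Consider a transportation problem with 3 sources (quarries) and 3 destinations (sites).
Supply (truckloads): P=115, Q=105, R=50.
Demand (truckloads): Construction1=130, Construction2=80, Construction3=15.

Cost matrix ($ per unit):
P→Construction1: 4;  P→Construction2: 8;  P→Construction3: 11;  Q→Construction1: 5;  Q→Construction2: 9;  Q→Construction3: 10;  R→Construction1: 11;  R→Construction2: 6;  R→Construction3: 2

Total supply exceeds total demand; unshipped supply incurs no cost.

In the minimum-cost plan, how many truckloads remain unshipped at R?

0

Minimum-cost shipments:
  P–Construction1: 70 truckloads
  P–Construction2: 45 truckloads
  Q–Construction1: 60 truckloads
  R–Construction2: 35 truckloads
  R–Construction3: 15 truckloads
Total cost = $1180.
R ships 50 of its 50, leaving 0.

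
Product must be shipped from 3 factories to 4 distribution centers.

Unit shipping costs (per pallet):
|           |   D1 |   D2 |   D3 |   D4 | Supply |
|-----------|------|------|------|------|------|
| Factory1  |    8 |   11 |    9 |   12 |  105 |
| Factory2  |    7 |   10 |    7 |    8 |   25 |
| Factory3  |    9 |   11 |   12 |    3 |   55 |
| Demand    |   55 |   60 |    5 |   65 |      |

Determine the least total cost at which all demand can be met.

1370

An optimal shipping plan:
  Factory1–D1: 45 × 8 = 360
  Factory1–D2: 60 × 11 = 660
  Factory2–D1: 10 × 7 = 70
  Factory2–D3: 5 × 7 = 35
  Factory2–D4: 10 × 8 = 80
  Factory3–D4: 55 × 3 = 165
Total = 360 + 660 + 70 + 35 + 80 + 165 = 1370.
(Supply check: Factory1 ships 105; Factory2 ships 25; Factory3 ships 55.)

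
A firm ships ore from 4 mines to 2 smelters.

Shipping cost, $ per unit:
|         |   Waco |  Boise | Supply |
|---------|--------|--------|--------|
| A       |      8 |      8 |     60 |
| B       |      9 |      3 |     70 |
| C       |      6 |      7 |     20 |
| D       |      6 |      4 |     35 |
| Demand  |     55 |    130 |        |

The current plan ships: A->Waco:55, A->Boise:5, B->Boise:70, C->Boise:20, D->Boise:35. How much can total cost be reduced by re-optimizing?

20

Current plan cost = 55·8 + 5·8 + 70·3 + 20·7 + 35·4 = $970.
Optimal plan:
  A–Waco: 35 tons
  A–Boise: 25 tons
  B–Boise: 70 tons
  C–Waco: 20 tons
  D–Boise: 35 tons
Optimal cost = $950.
Saving = 970 − 950 = $20.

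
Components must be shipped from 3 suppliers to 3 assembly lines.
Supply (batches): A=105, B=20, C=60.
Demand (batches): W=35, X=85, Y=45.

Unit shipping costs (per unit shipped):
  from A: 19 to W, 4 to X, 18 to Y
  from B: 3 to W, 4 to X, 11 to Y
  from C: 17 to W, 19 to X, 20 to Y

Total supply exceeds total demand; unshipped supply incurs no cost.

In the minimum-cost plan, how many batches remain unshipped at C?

20

Minimum-cost shipments:
  A–X: 85 × 4 = 340
  A–Y: 20 × 18 = 360
  B–W: 20 × 3 = 60
  C–W: 15 × 17 = 255
  C–Y: 25 × 20 = 500
Total cost = 1515.
C ships 40 of its 60, leaving 20.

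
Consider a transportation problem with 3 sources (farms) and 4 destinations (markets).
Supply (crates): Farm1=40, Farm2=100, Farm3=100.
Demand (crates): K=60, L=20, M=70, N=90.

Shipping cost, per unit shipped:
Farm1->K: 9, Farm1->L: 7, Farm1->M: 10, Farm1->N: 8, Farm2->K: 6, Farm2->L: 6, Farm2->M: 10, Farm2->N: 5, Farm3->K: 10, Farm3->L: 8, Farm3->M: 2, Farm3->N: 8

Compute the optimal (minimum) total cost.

A cheapest plan:
  Farm1→L: 20 × 7 = 140
  Farm1→N: 20 × 8 = 160
  Farm2→K: 60 × 6 = 360
  Farm2→N: 40 × 5 = 200
  Farm3→M: 70 × 2 = 140
  Farm3→N: 30 × 8 = 240
Total = 140 + 160 + 360 + 200 + 140 + 240 = 1240.
(Supply check: Farm1 ships 40; Farm2 ships 100; Farm3 ships 100.)

1240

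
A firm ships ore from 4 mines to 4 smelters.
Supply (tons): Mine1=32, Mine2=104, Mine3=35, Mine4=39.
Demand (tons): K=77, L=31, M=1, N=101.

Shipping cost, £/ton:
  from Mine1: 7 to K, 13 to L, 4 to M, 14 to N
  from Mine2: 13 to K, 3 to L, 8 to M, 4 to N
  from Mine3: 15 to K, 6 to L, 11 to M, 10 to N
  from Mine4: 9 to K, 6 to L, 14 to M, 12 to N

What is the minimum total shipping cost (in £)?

A cheapest plan:
  Mine1→K: 32 × £7 = £224
  Mine2→L: 3 × £3 = £9
  Mine2→N: 101 × £4 = £404
  Mine3→K: 6 × £15 = £90
  Mine3→L: 28 × £6 = £168
  Mine3→M: 1 × £11 = £11
  Mine4→K: 39 × £9 = £351
Total = 224 + 9 + 404 + 90 + 168 + 11 + 351 = £1257.

1257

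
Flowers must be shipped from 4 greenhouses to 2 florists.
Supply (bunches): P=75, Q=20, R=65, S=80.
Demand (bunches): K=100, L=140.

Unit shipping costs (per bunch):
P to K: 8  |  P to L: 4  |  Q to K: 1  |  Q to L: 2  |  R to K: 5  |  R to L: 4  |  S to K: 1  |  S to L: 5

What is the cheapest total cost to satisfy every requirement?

660

Optimal allocation:
  P→L: 75 bunches
  Q→K: 20 bunches
  R→L: 65 bunches
  S→K: 80 bunches
Total cost = 660.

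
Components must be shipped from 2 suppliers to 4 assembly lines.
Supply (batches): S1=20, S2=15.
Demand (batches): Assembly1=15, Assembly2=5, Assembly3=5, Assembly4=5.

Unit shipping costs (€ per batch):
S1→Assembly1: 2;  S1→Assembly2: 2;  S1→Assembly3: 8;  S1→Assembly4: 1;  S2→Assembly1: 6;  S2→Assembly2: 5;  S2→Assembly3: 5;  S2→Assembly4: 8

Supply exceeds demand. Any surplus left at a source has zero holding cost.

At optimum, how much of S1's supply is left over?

Minimum-cost shipments:
  S1 to Assembly1: 15 × €2 = €30
  S1 to Assembly4: 5 × €1 = €5
  S2 to Assembly2: 5 × €5 = €25
  S2 to Assembly3: 5 × €5 = €25
Total cost = €85.
S1 ships 20 of its 20, leaving 0.

0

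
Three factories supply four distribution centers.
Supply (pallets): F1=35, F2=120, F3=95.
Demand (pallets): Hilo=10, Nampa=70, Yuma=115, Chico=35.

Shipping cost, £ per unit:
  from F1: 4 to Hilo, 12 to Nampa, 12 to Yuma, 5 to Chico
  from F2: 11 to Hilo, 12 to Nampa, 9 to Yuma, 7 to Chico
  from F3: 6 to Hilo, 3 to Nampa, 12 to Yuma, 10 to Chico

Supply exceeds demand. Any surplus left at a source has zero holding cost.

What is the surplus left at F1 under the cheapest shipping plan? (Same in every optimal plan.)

0

An optimal plan:
  F1 to Chico: 35 × £5 = £175
  F2 to Yuma: 115 × £9 = £1035
  F3 to Hilo: 10 × £6 = £60
  F3 to Nampa: 70 × £3 = £210
Total cost = £1480.
F1 ships 35 of its 35, leaving 0.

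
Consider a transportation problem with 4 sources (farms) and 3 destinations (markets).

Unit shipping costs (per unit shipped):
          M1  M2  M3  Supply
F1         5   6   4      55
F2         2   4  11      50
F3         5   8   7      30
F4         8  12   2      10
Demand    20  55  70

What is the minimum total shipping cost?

615

One minimum-cost allocation:
  F1→M3: 55 crates
  F2→M2: 50 crates
  F3→M1: 20 crates
  F3→M2: 5 crates
  F3→M3: 5 crates
  F4→M3: 10 crates
Total cost = 615.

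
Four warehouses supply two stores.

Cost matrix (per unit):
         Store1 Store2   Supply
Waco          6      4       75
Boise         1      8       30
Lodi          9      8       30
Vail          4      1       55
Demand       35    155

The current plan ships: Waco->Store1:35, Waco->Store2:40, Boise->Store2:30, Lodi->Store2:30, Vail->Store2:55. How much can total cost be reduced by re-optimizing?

Current plan cost = 35·6 + 40·4 + 30·8 + 30·8 + 55·1 = 905.
Optimal plan:
  Waco to Store2: 75 units
  Boise to Store1: 30 units
  Lodi to Store1: 5 units
  Lodi to Store2: 25 units
  Vail to Store2: 55 units
Optimal cost = 630.
Saving = 905 − 630 = 275.

275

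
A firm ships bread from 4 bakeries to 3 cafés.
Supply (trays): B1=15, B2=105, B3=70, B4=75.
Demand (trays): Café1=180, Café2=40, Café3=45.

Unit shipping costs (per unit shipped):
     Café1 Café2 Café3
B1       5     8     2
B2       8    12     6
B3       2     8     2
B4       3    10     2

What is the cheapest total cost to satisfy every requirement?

An optimal shipping plan:
  B1→Café2: 15 trays
  B2→Café1: 35 trays
  B2→Café2: 25 trays
  B2→Café3: 45 trays
  B3→Café1: 70 trays
  B4→Café1: 75 trays
Total cost = 1335.

1335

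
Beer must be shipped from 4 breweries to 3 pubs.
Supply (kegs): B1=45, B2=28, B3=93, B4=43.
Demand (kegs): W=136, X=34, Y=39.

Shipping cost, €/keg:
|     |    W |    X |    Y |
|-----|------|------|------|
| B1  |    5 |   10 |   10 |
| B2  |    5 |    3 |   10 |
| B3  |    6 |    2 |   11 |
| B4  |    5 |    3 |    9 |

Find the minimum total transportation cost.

1158

One minimum-cost allocation:
  B1 to W: 45 kegs
  B2 to W: 28 kegs
  B3 to W: 59 kegs
  B3 to X: 34 kegs
  B4 to W: 4 kegs
  B4 to Y: 39 kegs
Total cost = €1158.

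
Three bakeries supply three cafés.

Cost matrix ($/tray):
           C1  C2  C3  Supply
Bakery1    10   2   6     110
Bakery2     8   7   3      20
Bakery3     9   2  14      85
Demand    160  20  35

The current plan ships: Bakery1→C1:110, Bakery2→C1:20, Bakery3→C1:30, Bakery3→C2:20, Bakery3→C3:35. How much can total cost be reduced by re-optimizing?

355

Current plan cost = 110·10 + 20·8 + 30·9 + 20·2 + 35·14 = $2060.
Optimal plan:
  Bakery1–C1: 75 × $10 = $750
  Bakery1–C2: 20 × $2 = $40
  Bakery1–C3: 15 × $6 = $90
  Bakery2–C3: 20 × $3 = $60
  Bakery3–C1: 85 × $9 = $765
Optimal cost = $1705.
Saving = 2060 − 1705 = $355.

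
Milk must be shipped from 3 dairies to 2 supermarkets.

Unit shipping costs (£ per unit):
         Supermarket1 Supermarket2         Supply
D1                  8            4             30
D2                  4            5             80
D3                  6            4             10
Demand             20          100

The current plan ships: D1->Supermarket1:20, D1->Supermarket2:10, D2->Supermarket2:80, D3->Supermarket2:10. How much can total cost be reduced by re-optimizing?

Current plan cost = 20·8 + 10·4 + 80·5 + 10·4 = £640.
Optimal plan:
  D1–Supermarket2: 30 crates
  D2–Supermarket1: 20 crates
  D2–Supermarket2: 60 crates
  D3–Supermarket2: 10 crates
Optimal cost = £540.
Saving = 640 − 540 = £100.

100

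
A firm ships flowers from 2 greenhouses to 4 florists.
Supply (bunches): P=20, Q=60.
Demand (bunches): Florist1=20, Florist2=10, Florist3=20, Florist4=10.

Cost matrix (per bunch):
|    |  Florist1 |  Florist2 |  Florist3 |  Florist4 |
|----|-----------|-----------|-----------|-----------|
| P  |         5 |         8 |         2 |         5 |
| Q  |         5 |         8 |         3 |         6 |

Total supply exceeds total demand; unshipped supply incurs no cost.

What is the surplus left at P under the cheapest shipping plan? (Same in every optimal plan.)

Minimum-cost shipments:
  P–Florist3: 20 bunches
  Q–Florist1: 20 bunches
  Q–Florist2: 10 bunches
  Q–Florist4: 10 bunches
Total cost = 280.
P ships 20 of its 20, leaving 0.

0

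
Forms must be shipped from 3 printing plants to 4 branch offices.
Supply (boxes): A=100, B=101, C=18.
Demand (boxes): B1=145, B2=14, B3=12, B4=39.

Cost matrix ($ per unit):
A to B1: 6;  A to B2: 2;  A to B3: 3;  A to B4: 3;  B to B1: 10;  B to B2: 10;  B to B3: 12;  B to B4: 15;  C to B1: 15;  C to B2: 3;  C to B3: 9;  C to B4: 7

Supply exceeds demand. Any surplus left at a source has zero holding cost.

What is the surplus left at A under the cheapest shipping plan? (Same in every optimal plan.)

0

An optimal plan:
  A→B1: 49 × $6 = $294
  A→B3: 12 × $3 = $36
  A→B4: 39 × $3 = $117
  B→B1: 96 × $10 = $960
  C→B2: 14 × $3 = $42
Total cost = $1449.
A ships 100 of its 100, leaving 0.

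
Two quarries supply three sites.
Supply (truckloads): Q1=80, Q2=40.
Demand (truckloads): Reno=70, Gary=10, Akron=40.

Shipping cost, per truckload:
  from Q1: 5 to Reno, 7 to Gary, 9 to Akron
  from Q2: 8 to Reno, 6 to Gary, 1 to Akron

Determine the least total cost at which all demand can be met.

460

A cheapest plan:
  Q1–Reno: 70 × 5 = 350
  Q1–Gary: 10 × 7 = 70
  Q2–Akron: 40 × 1 = 40
Total = 350 + 70 + 40 = 460.
(Supply check: Q1 ships 80; Q2 ships 40.)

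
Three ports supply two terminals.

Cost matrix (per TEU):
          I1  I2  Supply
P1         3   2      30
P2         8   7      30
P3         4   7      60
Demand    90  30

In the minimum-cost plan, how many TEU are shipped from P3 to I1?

Solving gives:
  P1 to I1: 30 × 3 = 90
  P2 to I2: 30 × 7 = 210
  P3 to I1: 60 × 4 = 240
Total cost = 540.
So P3→I1 carries 60 TEU.

60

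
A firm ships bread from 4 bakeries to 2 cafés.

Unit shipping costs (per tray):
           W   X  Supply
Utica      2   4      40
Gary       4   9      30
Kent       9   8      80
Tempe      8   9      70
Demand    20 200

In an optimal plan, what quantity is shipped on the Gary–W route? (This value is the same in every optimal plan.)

Optimal shipments:
  Utica->X: 40 trays
  Gary->W: 20 trays
  Gary->X: 10 trays
  Kent->X: 80 trays
  Tempe->X: 70 trays
Total cost = 1600.
So Gary→W carries 20 trays.

20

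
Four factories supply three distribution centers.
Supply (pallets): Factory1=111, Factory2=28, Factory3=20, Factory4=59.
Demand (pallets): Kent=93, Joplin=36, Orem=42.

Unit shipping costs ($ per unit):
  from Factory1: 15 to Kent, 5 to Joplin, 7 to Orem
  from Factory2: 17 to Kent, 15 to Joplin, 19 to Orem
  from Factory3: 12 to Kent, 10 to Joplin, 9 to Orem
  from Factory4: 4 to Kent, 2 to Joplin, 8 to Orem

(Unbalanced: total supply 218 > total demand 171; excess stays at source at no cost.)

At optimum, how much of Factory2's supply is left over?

28

Minimum-cost shipments:
  Factory1–Kent: 14 × $15 = $210
  Factory1–Joplin: 36 × $5 = $180
  Factory1–Orem: 42 × $7 = $294
  Factory3–Kent: 20 × $12 = $240
  Factory4–Kent: 59 × $4 = $236
Total cost = $1160.
Factory2 ships 0 of its 28, leaving 28.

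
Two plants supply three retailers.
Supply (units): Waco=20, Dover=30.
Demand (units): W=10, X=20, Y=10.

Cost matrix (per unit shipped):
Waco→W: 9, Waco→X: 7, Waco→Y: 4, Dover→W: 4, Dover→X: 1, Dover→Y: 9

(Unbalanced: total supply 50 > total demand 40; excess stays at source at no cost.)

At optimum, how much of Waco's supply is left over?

10

An optimal plan:
  Waco->Y: 10 units
  Dover->W: 10 units
  Dover->X: 20 units
Total cost = 100.
Waco ships 10 of its 20, leaving 10.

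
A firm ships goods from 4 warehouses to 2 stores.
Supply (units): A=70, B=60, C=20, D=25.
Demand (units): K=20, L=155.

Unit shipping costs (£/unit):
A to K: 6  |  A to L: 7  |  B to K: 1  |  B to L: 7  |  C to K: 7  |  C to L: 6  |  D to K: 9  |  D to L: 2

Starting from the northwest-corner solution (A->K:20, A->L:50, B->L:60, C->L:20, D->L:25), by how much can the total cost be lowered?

100

Current plan cost = 20·6 + 50·7 + 60·7 + 20·6 + 25·2 = £1060.
Optimal plan:
  A→L: 70 × £7 = £490
  B→K: 20 × £1 = £20
  B→L: 40 × £7 = £280
  C→L: 20 × £6 = £120
  D→L: 25 × £2 = £50
Optimal cost = £960.
Saving = 1060 − 960 = £100.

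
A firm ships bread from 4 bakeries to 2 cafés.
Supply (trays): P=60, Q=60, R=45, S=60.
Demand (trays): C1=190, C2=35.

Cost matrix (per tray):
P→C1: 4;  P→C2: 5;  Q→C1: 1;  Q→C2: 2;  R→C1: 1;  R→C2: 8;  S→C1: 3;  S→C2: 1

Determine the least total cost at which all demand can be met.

Optimal allocation:
  P to C1: 60 × 4 = 240
  Q to C1: 60 × 1 = 60
  R to C1: 45 × 1 = 45
  S to C1: 25 × 3 = 75
  S to C2: 35 × 1 = 35
Total = 240 + 60 + 45 + 75 + 35 = 455.
(Supply check: P ships 60; Q ships 60; R ships 45; S ships 60.)

455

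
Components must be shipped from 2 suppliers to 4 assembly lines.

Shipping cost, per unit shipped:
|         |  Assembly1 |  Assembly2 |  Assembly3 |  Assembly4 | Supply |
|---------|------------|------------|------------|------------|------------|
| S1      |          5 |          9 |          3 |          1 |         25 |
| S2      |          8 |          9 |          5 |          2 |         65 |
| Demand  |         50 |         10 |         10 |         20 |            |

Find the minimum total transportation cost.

505

A cheapest plan:
  S1→Assembly1: 25 batches
  S2→Assembly1: 25 batches
  S2→Assembly2: 10 batches
  S2→Assembly3: 10 batches
  S2→Assembly4: 20 batches
Total cost = 505.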